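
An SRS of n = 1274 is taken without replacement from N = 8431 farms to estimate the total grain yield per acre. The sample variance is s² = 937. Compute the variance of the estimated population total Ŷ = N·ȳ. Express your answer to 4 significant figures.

4.438 × 10^7

Var(Ŷ) = N²·Var(ȳ) = N²·(1 − n/N)·s²/n.
f = 1274/8431 = 0.15110900; Var(ȳ) = 0.84889100·937/1274 = 0.62434134.
Var(Ŷ) = 8431² · 0.62434134 = 4.4379282 × 10^7.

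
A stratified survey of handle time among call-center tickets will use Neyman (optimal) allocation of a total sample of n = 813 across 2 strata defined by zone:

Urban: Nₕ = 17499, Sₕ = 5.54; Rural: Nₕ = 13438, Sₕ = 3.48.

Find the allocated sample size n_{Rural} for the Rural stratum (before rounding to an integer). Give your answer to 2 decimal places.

264.56

Neyman allocation: nₕ = n·NₕSₕ / Σⱼ NⱼSⱼ.
Σ NⱼSⱼ = 17499·5.54 + 13438·3.48 = 143708.7.
n_{Rural} = 813·13438·3.48 / 143708.7 = 264.56.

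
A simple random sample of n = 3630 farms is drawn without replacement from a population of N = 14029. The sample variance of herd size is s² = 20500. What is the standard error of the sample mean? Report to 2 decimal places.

2.05

Under SRS without replacement, Var(ȳ) = (1 − f)·s²/n with f = n/N = 3630/14029 = 0.25874973.
Var(ȳ) = (1 − 0.25874973)·20500/3630 = 0.74125027·5.6473829 = 4.1861241.
SE(ȳ) = √(4.1861241) = 2.05.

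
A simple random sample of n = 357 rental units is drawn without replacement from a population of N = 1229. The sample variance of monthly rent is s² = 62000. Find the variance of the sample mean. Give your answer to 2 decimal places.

123.22

Under SRS without replacement, Var(ȳ) = (1 − f)·s²/n with f = n/N = 357/1229 = 0.29048007.
Var(ȳ) = (1 − 0.29048007)·62000/357 = 0.70951993·173.66947 = 123.22195.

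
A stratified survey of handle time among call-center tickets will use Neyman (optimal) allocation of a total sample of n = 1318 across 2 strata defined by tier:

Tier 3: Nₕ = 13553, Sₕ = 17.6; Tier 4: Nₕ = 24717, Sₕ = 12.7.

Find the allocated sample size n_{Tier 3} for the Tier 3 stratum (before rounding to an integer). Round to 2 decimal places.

Neyman allocation: nₕ = n·NₕSₕ / Σⱼ NⱼSⱼ.
Σ NⱼSⱼ = 13553·17.6 + 24717·12.7 = 552438.7.
n_{Tier 3} = 1318·13553·17.6 / 552438.7 = 569.09.

569.09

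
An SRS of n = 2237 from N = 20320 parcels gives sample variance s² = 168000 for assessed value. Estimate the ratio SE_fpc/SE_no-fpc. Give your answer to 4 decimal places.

0.9434

f = n/N = 2237/20320 = 0.11008858.
SE_no-fpc = √(s²/n) = 8.6660591; SE_fpc = √((1−f)s²/n) = 8.175137.
Ratio = √(1−f) = 0.94335116.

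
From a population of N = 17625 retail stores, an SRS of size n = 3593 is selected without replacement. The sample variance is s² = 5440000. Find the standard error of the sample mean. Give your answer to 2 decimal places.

Under SRS without replacement, Var(ȳ) = (1 − f)·s²/n with f = n/N = 3593/17625 = 0.20385816.
Var(ȳ) = (1 − 0.20385816)·5440000/3593 = 0.79614184·1514.0551 = 1205.4026.
SE(ȳ) = √(1205.4026) = 34.72.

34.72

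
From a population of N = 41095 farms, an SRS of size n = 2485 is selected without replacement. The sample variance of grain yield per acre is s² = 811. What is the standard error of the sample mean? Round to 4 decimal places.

0.5537

Under SRS without replacement, Var(ȳ) = (1 − f)·s²/n with f = n/N = 2485/41095 = 0.06046964.
Var(ȳ) = (1 − 0.06046964)·811/2485 = 0.93953036·0.32635815 = 0.30662339.
SE(ȳ) = √(0.30662339) = 0.5537.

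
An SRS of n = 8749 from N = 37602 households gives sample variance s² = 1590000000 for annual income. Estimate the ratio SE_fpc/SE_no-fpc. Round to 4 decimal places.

f = n/N = 8749/37602 = 0.23267379.
SE_no-fpc = √(s²/n) = 426.30395; SE_fpc = √((1−f)s²/n) = 373.43014.
Ratio = √(1−f) = 0.87597158.

0.8760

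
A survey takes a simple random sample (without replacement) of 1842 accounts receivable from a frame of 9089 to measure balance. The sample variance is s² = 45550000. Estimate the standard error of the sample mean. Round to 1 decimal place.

Under SRS without replacement, Var(ȳ) = (1 − f)·s²/n with f = n/N = 1842/9089 = 0.20266256.
Var(ȳ) = (1 − 0.20266256)·45550000/1842 = 0.79733744·24728.556 = 19717.003.
SE(ȳ) = √(19717.003) = 140.4.

140.4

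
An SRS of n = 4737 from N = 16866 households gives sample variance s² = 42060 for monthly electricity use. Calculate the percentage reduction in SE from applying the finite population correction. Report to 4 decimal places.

f = n/N = 4737/16866 = 0.28086090.
SE_no-fpc = √(s²/n) = 2.9797714; SE_fpc = √((1−f)s²/n) = 2.5269078.
Ratio = √(1−f) = 0.84802069. Reduction = 100·(1 − 0.84802069) = 15.1979%.

15.1979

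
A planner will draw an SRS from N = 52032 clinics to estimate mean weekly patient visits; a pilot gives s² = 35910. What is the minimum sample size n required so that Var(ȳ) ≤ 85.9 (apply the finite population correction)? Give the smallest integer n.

415

Without fpc, n₀ = s²/D = 35910/85.9 = 418.0442.
With fpc, (1 − n/N)·s²/n ≤ D requires n ≥ n₀/(1 + n₀/N) = 418.0442/(1 + 418.0442/52032) = 414.7122.
Rounding up, n = 415.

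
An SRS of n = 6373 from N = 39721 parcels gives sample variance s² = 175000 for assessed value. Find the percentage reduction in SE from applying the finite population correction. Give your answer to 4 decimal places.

f = n/N = 6373/39721 = 0.16044410.
SE_no-fpc = √(s²/n) = 5.2401904; SE_fpc = √((1−f)s²/n) = 4.8014441.
Ratio = √(1−f) = 0.91627283. Reduction = 100·(1 − 0.91627283) = 8.3727%.

8.3727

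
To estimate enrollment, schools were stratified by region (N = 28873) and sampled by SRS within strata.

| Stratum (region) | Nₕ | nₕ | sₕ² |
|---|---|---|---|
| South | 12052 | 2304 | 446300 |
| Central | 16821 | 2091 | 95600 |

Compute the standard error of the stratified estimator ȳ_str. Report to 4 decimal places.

Var(ȳ_str) = Σₕ Wₕ²(1 − fₕ)sₕ²/nₕ with Wₕ = Nₕ/N, N = 28873.
South: Wₕ = 0.41741419; term = 0.41741419²·(1 − 0.19117159)·446300/2304 = 27.298277.
Central: Wₕ = 0.58258581; term = 0.58258581²·(1 − 0.12430890)·95600/2091 = 13.588596.
Sum = 40.886873.
SE = √(40.886873) = 6.3943.

6.3943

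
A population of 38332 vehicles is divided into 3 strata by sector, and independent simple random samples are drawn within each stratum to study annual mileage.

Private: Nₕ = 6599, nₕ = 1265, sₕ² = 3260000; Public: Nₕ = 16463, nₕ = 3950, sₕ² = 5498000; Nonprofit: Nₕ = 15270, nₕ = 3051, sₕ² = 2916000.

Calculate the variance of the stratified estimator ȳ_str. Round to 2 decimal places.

Var(ȳ_str) = Σₕ Wₕ²(1 − fₕ)sₕ²/nₕ with Wₕ = Nₕ/N, N = 38332.
Private: Wₕ = 0.17215381; term = 0.17215381²·(1 − 0.19169571)·3260000/1265 = 61.735541.
Public: Wₕ = 0.42948450; term = 0.42948450²·(1 − 0.23993197)·5498000/3950 = 195.14396.
Nonprofit: Wₕ = 0.39836168; term = 0.39836168²·(1 − 0.19980354)·2916000/3051 = 121.366.
Sum = 378.2455.

378.25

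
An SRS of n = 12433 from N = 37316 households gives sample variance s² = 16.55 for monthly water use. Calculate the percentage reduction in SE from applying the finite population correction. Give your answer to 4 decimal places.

18.3410

f = n/N = 12433/37316 = 0.33318148.
SE_no-fpc = √(s²/n) = 0.036484721; SE_fpc = √((1−f)s²/n) = 0.029793043.
Ratio = √(1−f) = 0.81658957. Reduction = 100·(1 − 0.81658957) = 18.3410%.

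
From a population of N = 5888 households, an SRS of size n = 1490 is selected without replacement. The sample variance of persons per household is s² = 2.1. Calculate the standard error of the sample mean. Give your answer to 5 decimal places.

0.03245

Under SRS without replacement, Var(ȳ) = (1 − f)·s²/n with f = n/N = 1490/5888 = 0.25305707.
Var(ȳ) = (1 − 0.25305707)·2.1/1490 = 0.74694293·0.001409396 = 0.0010527384.
SE(ȳ) = √(0.0010527384) = 0.03245.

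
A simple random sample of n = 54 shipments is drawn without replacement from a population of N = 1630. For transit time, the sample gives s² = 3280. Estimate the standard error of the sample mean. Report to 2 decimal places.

7.66

Under SRS without replacement, Var(ȳ) = (1 − f)·s²/n with f = n/N = 54/1630 = 0.03312883.
Var(ȳ) = (1 − 0.03312883)·3280/54 = 0.96687117·60.740741 = 58.728471.
SE(ȳ) = √(58.728471) = 7.66.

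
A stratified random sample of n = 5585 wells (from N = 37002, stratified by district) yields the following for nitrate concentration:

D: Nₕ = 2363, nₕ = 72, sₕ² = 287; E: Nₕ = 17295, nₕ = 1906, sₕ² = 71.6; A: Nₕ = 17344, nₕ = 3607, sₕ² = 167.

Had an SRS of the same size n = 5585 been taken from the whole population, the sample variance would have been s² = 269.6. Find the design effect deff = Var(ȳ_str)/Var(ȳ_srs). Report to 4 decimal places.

0.7593

Var(ȳ_str) = Σ Wₕ²(1−fₕ)sₕ²/nₕ with Wₕ = Nₕ/37002:
  D: (2363/37002)²·(1−72/2363)·287/72 = 0.015761147
  E: (17295/37002)²·(1−1906/17295)·71.6/1906 = 0.0073024854
  A: (17344/37002)²·(1−3607/17344)·167/3607 = 0.0080567724
  → Var(ȳ_str) = 0.031120405.
Var(ȳ_srs) = (1 − 5585/37002)·269.6/5585 = 0.040986065.
deff = 0.031120405 / 0.040986065 = 0.7593.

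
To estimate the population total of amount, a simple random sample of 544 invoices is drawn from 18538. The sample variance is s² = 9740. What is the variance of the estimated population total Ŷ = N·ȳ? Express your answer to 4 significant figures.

5.972 × 10^9

Var(Ŷ) = N²·Var(ȳ) = N²·(1 − n/N)·s²/n.
f = 544/18538 = 0.02934513; Var(ȳ) = 0.97065487·9740/544 = 17.379004.
Var(Ŷ) = 18538² · 17.379004 = 5.9724241 × 10^9.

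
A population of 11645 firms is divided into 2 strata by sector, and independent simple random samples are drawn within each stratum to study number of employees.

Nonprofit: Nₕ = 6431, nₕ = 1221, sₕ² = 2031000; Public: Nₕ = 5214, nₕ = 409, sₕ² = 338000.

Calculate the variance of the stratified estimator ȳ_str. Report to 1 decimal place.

563.7

Var(ȳ_str) = Σₕ Wₕ²(1 − fₕ)sₕ²/nₕ with Wₕ = Nₕ/N, N = 11645.
Nonprofit: Wₕ = 0.55225419; term = 0.55225419²·(1 − 0.18986161)·2031000/1221 = 410.99024.
Public: Wₕ = 0.44774581; term = 0.44774581²·(1 − 0.07844265)·338000/409 = 152.67883.
Sum = 563.66907.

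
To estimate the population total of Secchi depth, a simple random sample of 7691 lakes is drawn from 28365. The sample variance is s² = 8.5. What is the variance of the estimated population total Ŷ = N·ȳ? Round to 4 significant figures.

648100

Var(Ŷ) = N²·Var(ȳ) = N²·(1 − n/N)·s²/n.
f = 7691/28365 = 0.27114402; Var(ȳ) = 0.72885598·8.5/7691 = 8.055228 × 10^-4.
Var(Ŷ) = 28365² · (8.055228 × 10^-4) = 648102.08.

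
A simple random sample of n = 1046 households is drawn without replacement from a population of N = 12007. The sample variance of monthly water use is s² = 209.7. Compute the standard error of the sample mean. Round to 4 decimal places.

0.4278

Under SRS without replacement, Var(ȳ) = (1 − f)·s²/n with f = n/N = 1046/12007 = 0.08711585.
Var(ȳ) = (1 − 0.08711585)·209.7/1046 = 0.91288415·0.20047801 = 0.1830132.
SE(ȳ) = √(0.1830132) = 0.4278.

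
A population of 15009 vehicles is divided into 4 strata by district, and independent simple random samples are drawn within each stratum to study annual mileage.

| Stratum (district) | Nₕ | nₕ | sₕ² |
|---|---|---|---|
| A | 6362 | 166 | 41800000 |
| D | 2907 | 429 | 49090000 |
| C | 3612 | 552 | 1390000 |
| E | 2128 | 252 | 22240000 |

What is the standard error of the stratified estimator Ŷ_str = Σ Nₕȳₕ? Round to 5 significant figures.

3.3362 × 10^6

Var(Ŷ_str) = Σₕ Nₕ²(1 − fₕ)sₕ²/nₕ.
A: 6362²·(1 − 166/6362)·41800000/166 = 9.9259771 × 10^12.
D: 2907²·(1 − 429/2907)·49090000/429 = 8.2429388 × 10^11.
C: 3612²·(1 − 552/3612)·1390000/552 = 2.783203 × 10^10.
E: 2128²·(1 − 252/2128)·22240000/252 = 3.5232114 × 10^11.
Sum = 1.1130424 × 10^13.
SE = √(1.1130424 × 10^13) = 3.3362 × 10^6.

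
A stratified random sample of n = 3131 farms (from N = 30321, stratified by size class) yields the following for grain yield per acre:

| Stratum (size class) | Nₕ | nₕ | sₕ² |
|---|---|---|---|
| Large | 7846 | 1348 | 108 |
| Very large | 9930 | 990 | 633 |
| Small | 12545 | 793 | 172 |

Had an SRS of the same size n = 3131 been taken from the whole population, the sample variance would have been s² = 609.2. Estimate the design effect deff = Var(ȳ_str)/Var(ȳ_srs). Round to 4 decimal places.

0.5787

Var(ȳ_str) = Σ Wₕ²(1−fₕ)sₕ²/nₕ with Wₕ = Nₕ/30321:
  Large: (7846/30321)²·(1−1348/7846)·108/1348 = 0.0044429849
  Very large: (9930/30321)²·(1−990/9930)·633/990 = 0.06174023
  Small: (12545/30321)²·(1−793/12545)·172/793 = 0.034781689
  → Var(ȳ_str) = 0.1009649.
Var(ȳ_srs) = (1 − 3131/30321)·609.2/3131 = 0.17447874.
deff = 0.1009649 / 0.17447874 = 0.5787.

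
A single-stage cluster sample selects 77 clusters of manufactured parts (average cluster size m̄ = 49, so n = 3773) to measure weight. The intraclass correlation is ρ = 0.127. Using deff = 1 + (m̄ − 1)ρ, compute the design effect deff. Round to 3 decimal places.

deff = 1 + (49 − 1)·0.127 = 1 + 6.096 = 7.096.

7.096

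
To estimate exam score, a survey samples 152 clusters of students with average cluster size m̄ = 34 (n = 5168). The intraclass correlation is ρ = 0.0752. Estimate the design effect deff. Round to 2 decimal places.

deff = 1 + (34 − 1)·0.0752 = 1 + 2.4816 = 3.4816.

3.48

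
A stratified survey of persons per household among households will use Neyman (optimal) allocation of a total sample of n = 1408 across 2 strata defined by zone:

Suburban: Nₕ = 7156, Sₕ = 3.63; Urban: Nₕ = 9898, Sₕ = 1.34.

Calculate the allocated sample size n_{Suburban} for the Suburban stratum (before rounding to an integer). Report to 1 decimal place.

Neyman allocation: nₕ = n·NₕSₕ / Σⱼ NⱼSⱼ.
Σ NⱼSⱼ = 7156·3.63 + 9898·1.34 = 39239.6.
n_{Suburban} = 1408·7156·3.63 / 39239.6 = 932.1.

932.1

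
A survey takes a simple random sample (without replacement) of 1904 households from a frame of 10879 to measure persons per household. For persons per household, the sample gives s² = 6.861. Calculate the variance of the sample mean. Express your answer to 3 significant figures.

0.00297

Under SRS without replacement, Var(ȳ) = (1 − f)·s²/n with f = n/N = 1904/10879 = 0.17501609.
Var(ȳ) = (1 − 0.17501609)·6.861/1904 = 0.82498391·0.0036034664 = 0.0029728018.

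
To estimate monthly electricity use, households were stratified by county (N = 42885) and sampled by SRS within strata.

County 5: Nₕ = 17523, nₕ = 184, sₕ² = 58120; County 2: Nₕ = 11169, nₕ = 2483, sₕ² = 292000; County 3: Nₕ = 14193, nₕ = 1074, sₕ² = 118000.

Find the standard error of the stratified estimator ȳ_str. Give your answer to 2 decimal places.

8.34

Var(ȳ_str) = Σₕ Wₕ²(1 − fₕ)sₕ²/nₕ with Wₕ = Nₕ/N, N = 42885.
County 5: Wₕ = 0.40860441; term = 0.40860441²·(1 − 0.01050049)·58120/184 = 52.18305.
County 2: Wₕ = 0.26044071; term = 0.26044071²·(1 − 0.22231176)·292000/2483 = 6.2033948.
County 3: Wₕ = 0.33095488; term = 0.33095488²·(1 − 0.07567111)·118000/1074 = 11.12351.
Sum = 69.509955.
SE = √(69.509955) = 8.34.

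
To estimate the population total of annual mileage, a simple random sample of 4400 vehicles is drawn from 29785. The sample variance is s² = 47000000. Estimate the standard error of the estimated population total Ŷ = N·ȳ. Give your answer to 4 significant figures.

Var(Ŷ) = N²·Var(ȳ) = N²·(1 − n/N)·s²/n.
f = 4400/29785 = 0.14772537; Var(ȳ) = 0.85227463·47000000/4400 = 9103.8427.
Var(Ŷ) = 29785² · 9103.8427 = 8.0764397 × 10^12.
SE(Ŷ) = √(8.0764397 × 10^12) = 2.842 × 10^6.

2.842 × 10^6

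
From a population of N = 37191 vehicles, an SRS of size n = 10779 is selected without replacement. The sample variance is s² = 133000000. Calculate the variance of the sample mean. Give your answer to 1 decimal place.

Under SRS without replacement, Var(ȳ) = (1 − f)·s²/n with f = n/N = 10779/37191 = 0.28982818.
Var(ȳ) = (1 − 0.28982818)·133000000/10779 = 0.71017182·12338.807 = 8762.6729.

8762.7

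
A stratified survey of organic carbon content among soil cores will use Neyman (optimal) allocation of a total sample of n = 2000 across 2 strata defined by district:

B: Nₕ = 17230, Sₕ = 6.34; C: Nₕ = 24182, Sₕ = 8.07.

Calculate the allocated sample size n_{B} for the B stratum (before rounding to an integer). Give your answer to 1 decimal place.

Neyman allocation: nₕ = n·NₕSₕ / Σⱼ NⱼSⱼ.
Σ NⱼSⱼ = 17230·6.34 + 24182·8.07 = 304386.94.
n_{B} = 2000·17230·6.34 / 304386.94 = 717.8.

717.8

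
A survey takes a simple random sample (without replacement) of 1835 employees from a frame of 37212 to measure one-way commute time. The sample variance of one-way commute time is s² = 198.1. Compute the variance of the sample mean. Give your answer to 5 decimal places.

0.10263

Under SRS without replacement, Var(ȳ) = (1 − f)·s²/n with f = n/N = 1835/37212 = 0.04931205.
Var(ȳ) = (1 − 0.04931205)·198.1/1835 = 0.95068795·0.1079564 = 0.10263285.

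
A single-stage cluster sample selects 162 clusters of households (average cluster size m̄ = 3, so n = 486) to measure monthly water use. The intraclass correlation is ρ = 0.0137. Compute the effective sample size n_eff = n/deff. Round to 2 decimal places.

deff = 1 + (3 − 1)·0.0137 = 1 + 0.0274 = 1.0274.
n_eff = 486 / 1.0274 = 473.04.

473.04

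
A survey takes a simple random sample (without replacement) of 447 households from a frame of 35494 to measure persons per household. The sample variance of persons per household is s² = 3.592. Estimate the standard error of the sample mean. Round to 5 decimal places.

Under SRS without replacement, Var(ȳ) = (1 − f)·s²/n with f = n/N = 447/35494 = 0.01259368.
Var(ȳ) = (1 − 0.01259368)·3.592/447 = 0.98740632·0.0080357942 = 0.007934594.
SE(ȳ) = √(0.007934594) = 0.08908.

0.08908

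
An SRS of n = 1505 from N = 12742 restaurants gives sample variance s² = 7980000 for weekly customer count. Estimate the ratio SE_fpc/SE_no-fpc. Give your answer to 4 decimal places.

0.9391

f = n/N = 1505/12742 = 0.11811333.
SE_no-fpc = √(s²/n) = 72.817069; SE_fpc = √((1−f)s²/n) = 68.381652.
Ratio = √(1−f) = 0.93908821.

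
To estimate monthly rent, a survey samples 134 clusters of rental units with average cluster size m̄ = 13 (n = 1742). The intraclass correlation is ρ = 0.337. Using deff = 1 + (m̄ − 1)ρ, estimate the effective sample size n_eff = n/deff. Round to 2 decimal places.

deff = 1 + (13 − 1)·0.337 = 1 + 4.044 = 5.044.
n_eff = 1742 / 5.044 = 345.36.

345.36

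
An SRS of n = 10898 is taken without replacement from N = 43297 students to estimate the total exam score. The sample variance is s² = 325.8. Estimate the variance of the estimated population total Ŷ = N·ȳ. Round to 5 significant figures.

Var(Ŷ) = N²·Var(ȳ) = N²·(1 − n/N)·s²/n.
f = 10898/43297 = 0.25170335; Var(ȳ) = 0.74829665·325.8/10898 = 0.022370623.
Var(Ŷ) = 43297² · 0.022370623 = 4.1936646 × 10^7.

4.1937 × 10^7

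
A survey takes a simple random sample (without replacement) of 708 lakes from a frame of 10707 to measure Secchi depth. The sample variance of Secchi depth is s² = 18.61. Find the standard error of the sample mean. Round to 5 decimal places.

0.15668

Under SRS without replacement, Var(ȳ) = (1 − f)·s²/n with f = n/N = 708/10707 = 0.06612496.
Var(ȳ) = (1 − 0.06612496)·18.61/708 = 0.93387504·0.026285311 = 0.024547195.
SE(ȳ) = √(0.024547195) = 0.15668.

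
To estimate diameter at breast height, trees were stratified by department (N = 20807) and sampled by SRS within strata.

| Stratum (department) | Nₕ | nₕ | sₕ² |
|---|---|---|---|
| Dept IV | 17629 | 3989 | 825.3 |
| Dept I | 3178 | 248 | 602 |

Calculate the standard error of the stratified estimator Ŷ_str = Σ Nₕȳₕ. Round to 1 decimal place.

8506.0

Var(Ŷ_str) = Σₕ Nₕ²(1 − fₕ)sₕ²/nₕ.
Dept IV: 17629²·(1 − 3989/17629)·825.3/3989 = 4.974963 × 10^7.
Dept I: 3178²·(1 − 248/3178)·602/248 = 2.2603012 × 10^7.
Sum = 7.2352642 × 10^7.
SE = √(7.2352642 × 10^7) = 8506.0.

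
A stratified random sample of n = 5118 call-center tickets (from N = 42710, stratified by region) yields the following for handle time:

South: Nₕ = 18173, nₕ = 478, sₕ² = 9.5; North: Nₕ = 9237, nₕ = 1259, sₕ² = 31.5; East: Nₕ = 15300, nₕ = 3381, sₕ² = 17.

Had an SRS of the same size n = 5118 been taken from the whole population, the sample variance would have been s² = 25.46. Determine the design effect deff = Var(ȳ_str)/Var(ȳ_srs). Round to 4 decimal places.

Var(ȳ_str) = Σ Wₕ²(1−fₕ)sₕ²/nₕ with Wₕ = Nₕ/42710:
  South: (18173/42710)²·(1−478/18173)·9.5/478 = 0.0035035939
  North: (9237/42710)²·(1−1259/9237)·31.5/1259 = 0.0010107661
  East: (15300/42710)²·(1−3381/15300)·17/3381 = 5.0266177 × 10^-4
  → Var(ȳ_str) = 0.0050170218.
Var(ȳ_srs) = (1 − 5118/42710)·25.46/5118 = 0.0043784861.
deff = 0.0050170218 / 0.0043784861 = 1.1458.

1.1458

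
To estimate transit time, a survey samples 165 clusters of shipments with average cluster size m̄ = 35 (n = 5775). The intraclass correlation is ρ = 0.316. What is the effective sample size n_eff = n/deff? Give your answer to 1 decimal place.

deff = 1 + (35 − 1)·0.316 = 1 + 10.744 = 11.744.
n_eff = 5775 / 11.744 = 491.7.

491.7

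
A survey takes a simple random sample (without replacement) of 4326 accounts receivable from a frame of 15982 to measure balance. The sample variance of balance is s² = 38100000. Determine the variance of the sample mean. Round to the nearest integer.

Under SRS without replacement, Var(ȳ) = (1 − f)·s²/n with f = n/N = 4326/15982 = 0.27067951.
Var(ȳ) = (1 − 0.27067951)·38100000/4326 = 0.72932049·8807.2122 = 6423.2803.

6423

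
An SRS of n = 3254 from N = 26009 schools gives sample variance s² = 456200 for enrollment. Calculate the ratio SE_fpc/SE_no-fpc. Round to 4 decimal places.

f = n/N = 3254/26009 = 0.12511054.
SE_no-fpc = √(s²/n) = 11.840468; SE_fpc = √((1−f)s²/n) = 11.075044.
Ratio = √(1−f) = 0.93535526.

0.9354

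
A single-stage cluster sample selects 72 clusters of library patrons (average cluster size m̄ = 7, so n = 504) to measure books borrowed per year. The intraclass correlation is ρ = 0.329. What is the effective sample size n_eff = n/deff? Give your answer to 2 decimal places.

169.47

deff = 1 + (7 − 1)·0.329 = 1 + 1.974 = 2.974.
n_eff = 504 / 2.974 = 169.47.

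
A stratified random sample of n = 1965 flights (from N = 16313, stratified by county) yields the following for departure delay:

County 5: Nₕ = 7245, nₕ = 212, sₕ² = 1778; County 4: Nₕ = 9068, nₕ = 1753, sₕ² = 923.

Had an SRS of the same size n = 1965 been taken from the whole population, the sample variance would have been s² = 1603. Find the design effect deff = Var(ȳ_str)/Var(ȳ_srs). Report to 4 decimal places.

Var(ȳ_str) = Σ Wₕ²(1−fₕ)sₕ²/nₕ with Wₕ = Nₕ/16313:
  County 5: (7245/16313)²·(1−212/7245)·1778/212 = 1.6058583
  County 4: (9068/16313)²·(1−1753/9068)·923/1753 = 0.13124355
  → Var(ȳ_str) = 1.7371019.
Var(ȳ_srs) = (1 − 1965/16313)·1603/1965 = 0.71751089.
deff = 1.7371019 / 0.71751089 = 2.4210.

2.4210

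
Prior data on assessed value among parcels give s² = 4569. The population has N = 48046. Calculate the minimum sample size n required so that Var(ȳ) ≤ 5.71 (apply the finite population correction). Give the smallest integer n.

788

Without fpc, n₀ = s²/D = 4569/5.71 = 800.1751.
With fpc, (1 − n/N)·s²/n ≤ D requires n ≥ n₀/(1 + n₀/N) = 800.1751/(1 + 800.1751/48046) = 787.0670.
Rounding up, n = 788.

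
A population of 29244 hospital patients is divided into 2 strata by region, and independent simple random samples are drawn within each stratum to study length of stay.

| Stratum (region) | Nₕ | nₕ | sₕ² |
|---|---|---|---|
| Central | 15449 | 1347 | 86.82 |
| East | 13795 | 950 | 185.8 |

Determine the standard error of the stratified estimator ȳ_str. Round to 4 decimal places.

Var(ȳ_str) = Σₕ Wₕ²(1 − fₕ)sₕ²/nₕ with Wₕ = Nₕ/N, N = 29244.
Central: Wₕ = 0.52827931; term = 0.52827931²·(1 − 0.08719011)·86.82/1347 = 0.016419492.
East: Wₕ = 0.47172069; term = 0.47172069²·(1 − 0.06886553)·185.8/950 = 0.040523259.
Sum = 0.056942751.
SE = √(0.056942751) = 0.2386.

0.2386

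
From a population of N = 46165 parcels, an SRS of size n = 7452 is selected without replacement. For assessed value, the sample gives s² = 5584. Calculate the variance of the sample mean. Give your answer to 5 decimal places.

0.62837

Under SRS without replacement, Var(ȳ) = (1 − f)·s²/n with f = n/N = 7452/46165 = 0.16142099.
Var(ȳ) = (1 − 0.16142099)·5584/7452 = 0.83857901·0.74932904 = 0.6283716.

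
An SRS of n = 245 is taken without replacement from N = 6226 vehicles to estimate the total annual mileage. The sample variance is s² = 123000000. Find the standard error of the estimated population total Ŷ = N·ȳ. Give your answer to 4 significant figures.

4.324 × 10^6

Var(Ŷ) = N²·Var(ȳ) = N²·(1 − n/N)·s²/n.
f = 245/6226 = 0.03935111; Var(ȳ) = 0.96064889·123000000/245 = 482284.95.
Var(Ŷ) = 6226² · 482284.95 = 1.8694848 × 10^13.
SE(Ŷ) = √(1.8694848 × 10^13) = 4.324 × 10^6.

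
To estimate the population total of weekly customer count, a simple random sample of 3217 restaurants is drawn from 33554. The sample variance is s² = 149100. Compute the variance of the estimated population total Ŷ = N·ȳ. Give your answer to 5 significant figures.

4.7178 × 10^10

Var(Ŷ) = N²·Var(ȳ) = N²·(1 − n/N)·s²/n.
f = 3217/33554 = 0.09587531; Var(ȳ) = 0.90412469·149100/3217 = 41.903945.
Var(Ŷ) = 33554² · 41.903945 = 4.7178433 × 10^10.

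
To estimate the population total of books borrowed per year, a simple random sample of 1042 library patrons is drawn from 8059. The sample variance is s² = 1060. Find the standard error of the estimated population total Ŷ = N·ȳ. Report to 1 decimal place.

7584.6

Var(Ŷ) = N²·Var(ȳ) = N²·(1 − n/N)·s²/n.
f = 1042/8059 = 0.12929644; Var(ȳ) = 0.87070356·1060/1042 = 0.88574451.
Var(Ŷ) = 8059² · 0.88574451 = 5.7526875 × 10^7.
SE(Ŷ) = √(5.7526875 × 10^7) = 7584.6.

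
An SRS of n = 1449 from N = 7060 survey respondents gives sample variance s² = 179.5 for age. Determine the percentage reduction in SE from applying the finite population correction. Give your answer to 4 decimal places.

f = n/N = 1449/7060 = 0.20524079.
SE_no-fpc = √(s²/n) = 0.35196383; SE_fpc = √((1−f)s²/n) = 0.31377318.
Ratio = √(1−f) = 0.89149268. Reduction = 100·(1 − 0.89149268) = 10.8507%.

10.8507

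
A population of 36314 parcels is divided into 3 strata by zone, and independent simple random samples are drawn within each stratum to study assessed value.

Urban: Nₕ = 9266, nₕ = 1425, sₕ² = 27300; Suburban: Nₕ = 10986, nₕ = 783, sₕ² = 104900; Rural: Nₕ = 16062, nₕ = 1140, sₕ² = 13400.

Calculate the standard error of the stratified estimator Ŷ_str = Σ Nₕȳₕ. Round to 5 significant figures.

Var(Ŷ_str) = Σₕ Nₕ²(1 − fₕ)sₕ²/nₕ.
Urban: 9266²·(1 − 1425/9266)·27300/1425 = 1.3919112 × 10^9.
Suburban: 10986²·(1 − 783/10986)·104900/783 = 1.5016932 × 10^10.
Rural: 16062²·(1 − 1140/16062)·13400/1140 = 2.8172579 × 10^9.
Sum = 1.9226101 × 10^10.
SE = √(1.9226101 × 10^10) = 138660.

138660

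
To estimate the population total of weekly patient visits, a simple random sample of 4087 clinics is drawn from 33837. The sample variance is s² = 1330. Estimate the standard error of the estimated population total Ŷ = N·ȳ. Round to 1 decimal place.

Var(Ŷ) = N²·Var(ȳ) = N²·(1 − n/N)·s²/n.
f = 4087/33837 = 0.12078494; Var(ȳ) = 0.87921506·1330/4087 = 0.28611598.
Var(Ŷ) = 33837² · 0.28611598 = 3.2758637 × 10^8.
SE(Ŷ) = √(3.2758637 × 10^8) = 18099.3.

18099.3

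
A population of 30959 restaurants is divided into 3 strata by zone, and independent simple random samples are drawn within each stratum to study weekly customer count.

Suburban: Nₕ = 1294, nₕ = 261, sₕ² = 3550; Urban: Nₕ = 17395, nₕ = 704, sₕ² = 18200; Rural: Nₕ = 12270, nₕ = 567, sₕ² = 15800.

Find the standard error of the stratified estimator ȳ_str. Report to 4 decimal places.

3.4677

Var(ȳ_str) = Σₕ Wₕ²(1 − fₕ)sₕ²/nₕ with Wₕ = Nₕ/N, N = 30959.
Suburban: Wₕ = 0.04179722; term = 0.04179722²·(1 − 0.20170015)·3550/261 = 0.018969182.
Urban: Wₕ = 0.56187215; term = 0.56187215²·(1 − 0.04047140)·18200/704 = 7.8312605.
Rural: Wₕ = 0.39633063; term = 0.39633063²·(1 − 0.04621027)·15800/567 = 4.1748603.
Sum = 12.02509.
SE = √(12.02509) = 3.4677.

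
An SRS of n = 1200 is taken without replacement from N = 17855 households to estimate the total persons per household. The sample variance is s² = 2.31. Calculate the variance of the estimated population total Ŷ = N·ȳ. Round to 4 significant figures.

Var(Ŷ) = N²·Var(ȳ) = N²·(1 − n/N)·s²/n.
f = 1200/17855 = 0.06720806; Var(ȳ) = 0.93279194·2.31/1200 = 0.0017956245.
Var(Ŷ) = 17855² · 0.0017956245 = 572446.93.

572400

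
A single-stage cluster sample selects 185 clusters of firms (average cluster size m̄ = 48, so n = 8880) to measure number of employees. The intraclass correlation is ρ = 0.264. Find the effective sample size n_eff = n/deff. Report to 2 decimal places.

deff = 1 + (48 − 1)·0.264 = 1 + 12.408 = 13.408.
n_eff = 8880 / 13.408 = 662.29.

662.29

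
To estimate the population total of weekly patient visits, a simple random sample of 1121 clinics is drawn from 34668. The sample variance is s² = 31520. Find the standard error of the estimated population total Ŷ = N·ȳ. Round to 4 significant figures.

180800

Var(Ŷ) = N²·Var(ȳ) = N²·(1 − n/N)·s²/n.
f = 1121/34668 = 0.03233529; Var(ȳ) = 0.96766471·31520/1121 = 27.208556.
Var(Ŷ) = 34668² · 27.208556 = 3.2701153 × 10^10.
SE(Ŷ) = √(3.2701153 × 10^10) = 180800.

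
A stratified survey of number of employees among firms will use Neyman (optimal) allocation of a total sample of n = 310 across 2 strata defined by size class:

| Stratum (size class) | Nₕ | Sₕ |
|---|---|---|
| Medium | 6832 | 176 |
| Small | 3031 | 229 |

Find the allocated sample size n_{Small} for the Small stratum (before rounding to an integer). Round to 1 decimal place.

Neyman allocation: nₕ = n·NₕSₕ / Σⱼ NⱼSⱼ.
Σ NⱼSⱼ = 6832·176 + 3031·229 = 1.896531 × 10^6.
n_{Small} = 310·3031·229 / (1.896531 × 10^6) = 113.5.

113.5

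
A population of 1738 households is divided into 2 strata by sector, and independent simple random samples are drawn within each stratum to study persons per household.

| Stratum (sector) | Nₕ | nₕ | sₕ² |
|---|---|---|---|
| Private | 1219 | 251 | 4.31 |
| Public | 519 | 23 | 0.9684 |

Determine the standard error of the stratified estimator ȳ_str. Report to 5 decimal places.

Var(ȳ_str) = Σₕ Wₕ²(1 − fₕ)sₕ²/nₕ with Wₕ = Nₕ/N, N = 1738.
Private: Wₕ = 0.70138090; term = 0.70138090²·(1 − 0.20590648)·4.31/251 = 0.0067078458.
Public: Wₕ = 0.29861910; term = 0.29861910²·(1 − 0.04431599)·0.9684/23 = 0.0035881983.
Sum = 0.010296044.
SE = √(0.010296044) = 0.10147.

0.10147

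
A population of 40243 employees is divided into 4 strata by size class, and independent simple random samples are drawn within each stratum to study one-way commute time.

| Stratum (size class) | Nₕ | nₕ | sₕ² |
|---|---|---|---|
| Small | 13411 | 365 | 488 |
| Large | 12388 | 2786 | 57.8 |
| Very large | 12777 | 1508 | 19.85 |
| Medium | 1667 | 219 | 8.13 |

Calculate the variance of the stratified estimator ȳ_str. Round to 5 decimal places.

0.14719

Var(ȳ_str) = Σₕ Wₕ²(1 − fₕ)sₕ²/nₕ with Wₕ = Nₕ/N, N = 40243.
Small: Wₕ = 0.33325050; term = 0.33325050²·(1 − 0.02721646)·488/365 = 0.14443911.
Large: Wₕ = 0.30782993; term = 0.30782993²·(1 − 0.22489506)·57.8/2786 = 0.0015238034.
Very large: Wₕ = 0.31749621; term = 0.31749621²·(1 − 0.11802458)·19.85/1508 = 0.001170288.
Medium: Wₕ = 0.04142335; term = 0.04142335²·(1 − 0.13137373)·8.13/219 = 5.5331175 × 10^-5.
Sum = 0.14718853.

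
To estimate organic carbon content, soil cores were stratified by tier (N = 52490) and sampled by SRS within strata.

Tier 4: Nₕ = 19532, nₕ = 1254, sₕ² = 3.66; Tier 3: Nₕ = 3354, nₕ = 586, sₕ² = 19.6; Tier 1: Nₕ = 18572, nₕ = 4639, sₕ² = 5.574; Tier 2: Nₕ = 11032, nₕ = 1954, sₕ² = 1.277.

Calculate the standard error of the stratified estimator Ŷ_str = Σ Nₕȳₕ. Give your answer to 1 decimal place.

1314.9

Var(Ŷ_str) = Σₕ Nₕ²(1 − fₕ)sₕ²/nₕ.
Tier 4: 19532²·(1 − 1254/19532)·3.66/1254 = 1.0419789 × 10^6.
Tier 3: 3354²·(1 − 586/3354)·19.6/586 = 310518.59.
Tier 1: 18572²·(1 − 4639/18572)·5.574/4639 = 310918.03.
Tier 2: 11032²·(1 − 1954/11032)·1.277/1954 = 65450.169.
Sum = 1.7288657 × 10^6.
SE = √(1.7288657 × 10^6) = 1314.9.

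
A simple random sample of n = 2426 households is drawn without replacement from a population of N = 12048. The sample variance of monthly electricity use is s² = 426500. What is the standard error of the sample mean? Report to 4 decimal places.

Under SRS without replacement, Var(ȳ) = (1 − f)·s²/n with f = n/N = 2426/12048 = 0.20136122.
Var(ȳ) = (1 − 0.20136122)·426500/2426 = 0.79863878·175.80379 = 140.40373.
SE(ȳ) = √(140.40373) = 11.8492.

11.8492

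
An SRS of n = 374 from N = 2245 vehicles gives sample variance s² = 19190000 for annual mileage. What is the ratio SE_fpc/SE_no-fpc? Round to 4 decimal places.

0.9129

f = n/N = 374/2245 = 0.16659243.
SE_no-fpc = √(s²/n) = 226.51746; SE_fpc = √((1−f)s²/n) = 206.79042.
Ratio = √(1−f) = 0.91291159.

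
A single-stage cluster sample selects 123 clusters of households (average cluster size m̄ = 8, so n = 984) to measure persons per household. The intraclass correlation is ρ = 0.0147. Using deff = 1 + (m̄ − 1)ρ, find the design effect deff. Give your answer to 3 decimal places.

1.103

deff = 1 + (8 − 1)·0.0147 = 1 + 0.1029 = 1.1029.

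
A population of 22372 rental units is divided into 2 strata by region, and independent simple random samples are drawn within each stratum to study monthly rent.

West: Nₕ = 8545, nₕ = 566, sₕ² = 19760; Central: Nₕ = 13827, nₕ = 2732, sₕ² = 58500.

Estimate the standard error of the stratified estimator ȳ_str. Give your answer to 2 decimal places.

3.36

Var(ȳ_str) = Σₕ Wₕ²(1 − fₕ)sₕ²/nₕ with Wₕ = Nₕ/N, N = 22372.
West: Wₕ = 0.38195065; term = 0.38195065²·(1 − 0.06623757)·19760/566 = 4.7557763.
Central: Wₕ = 0.61804935; term = 0.61804935²·(1 − 0.19758444)·58500/2732 = 6.5632783.
Sum = 11.319055.
SE = √(11.319055) = 3.36.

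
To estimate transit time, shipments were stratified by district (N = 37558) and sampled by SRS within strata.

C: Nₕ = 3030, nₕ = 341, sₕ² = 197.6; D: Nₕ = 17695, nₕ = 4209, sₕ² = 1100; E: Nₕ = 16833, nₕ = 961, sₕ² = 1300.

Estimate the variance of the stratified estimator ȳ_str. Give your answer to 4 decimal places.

Var(ȳ_str) = Σₕ Wₕ²(1 − fₕ)sₕ²/nₕ with Wₕ = Nₕ/N, N = 37558.
C: Wₕ = 0.08067522; term = 0.08067522²·(1 − 0.11254125)·197.6/341 = 0.0033470413.
D: Wₕ = 0.47113797; term = 0.47113797²·(1 − 0.23786380)·1100/4209 = 0.044212245.
E: Wₕ = 0.44818680; term = 0.44818680²·(1 − 0.05709024)·1300/961 = 0.25621717.
Sum = 0.30377646.

0.3038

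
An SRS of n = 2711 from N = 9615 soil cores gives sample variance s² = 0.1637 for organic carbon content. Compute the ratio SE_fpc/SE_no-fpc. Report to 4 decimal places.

0.8474

f = n/N = 2711/9615 = 0.28195528.
SE_no-fpc = √(s²/n) = 0.0077706899; SE_fpc = √((1−f)s²/n) = 0.0065846899.
Ratio = √(1−f) = 0.84737520.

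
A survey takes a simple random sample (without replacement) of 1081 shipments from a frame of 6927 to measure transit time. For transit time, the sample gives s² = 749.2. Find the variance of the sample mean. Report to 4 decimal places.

0.5849

Under SRS without replacement, Var(ȳ) = (1 − f)·s²/n with f = n/N = 1081/6927 = 0.15605601.
Var(ȳ) = (1 − 0.15605601)·749.2/1081 = 0.84394399·0.69306198 = 0.58490549.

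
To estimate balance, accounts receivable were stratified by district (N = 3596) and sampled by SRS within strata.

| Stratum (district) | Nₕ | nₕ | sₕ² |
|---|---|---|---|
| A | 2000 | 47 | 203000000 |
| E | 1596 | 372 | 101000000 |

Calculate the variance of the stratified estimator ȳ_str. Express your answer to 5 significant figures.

1.3457 × 10^6

Var(ȳ_str) = Σₕ Wₕ²(1 − fₕ)sₕ²/nₕ with Wₕ = Nₕ/N, N = 3596.
A: Wₕ = 0.55617353; term = 0.55617353²·(1 − 0.02350000)·203000000/47 = 1.3046411 × 10^6.
E: Wₕ = 0.44382647; term = 0.44382647²·(1 − 0.23308271)·101000000/372 = 41016.006.
Sum = 1.3456571 × 10^6.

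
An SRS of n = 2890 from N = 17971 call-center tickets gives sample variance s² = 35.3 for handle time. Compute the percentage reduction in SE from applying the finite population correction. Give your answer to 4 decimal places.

8.3929

f = n/N = 2890/17971 = 0.16081465.
SE_no-fpc = √(s²/n) = 0.11051938; SE_fpc = √((1−f)s²/n) = 0.10124355.
Ratio = √(1−f) = 0.91607061. Reduction = 100·(1 − 0.91607061) = 8.3929%.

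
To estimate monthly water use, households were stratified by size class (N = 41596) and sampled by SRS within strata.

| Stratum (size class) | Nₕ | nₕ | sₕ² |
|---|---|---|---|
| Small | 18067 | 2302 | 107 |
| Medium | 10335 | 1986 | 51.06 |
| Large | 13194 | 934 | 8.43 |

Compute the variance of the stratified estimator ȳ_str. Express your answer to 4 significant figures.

0.009778

Var(ȳ_str) = Σₕ Wₕ²(1 − fₕ)sₕ²/nₕ with Wₕ = Nₕ/N, N = 41596.
Small: Wₕ = 0.43434465; term = 0.43434465²·(1 − 0.12741462)·107/2302 = 0.0076516543.
Medium: Wₕ = 0.24846139; term = 0.24846139²·(1 − 0.19216255)·51.06/1986 = 0.0012821634.
Large: Wₕ = 0.31719396; term = 0.31719396²·(1 − 0.07078975)·8.43/934 = 8.4380969 × 10^-4.
Sum = 0.0097776274.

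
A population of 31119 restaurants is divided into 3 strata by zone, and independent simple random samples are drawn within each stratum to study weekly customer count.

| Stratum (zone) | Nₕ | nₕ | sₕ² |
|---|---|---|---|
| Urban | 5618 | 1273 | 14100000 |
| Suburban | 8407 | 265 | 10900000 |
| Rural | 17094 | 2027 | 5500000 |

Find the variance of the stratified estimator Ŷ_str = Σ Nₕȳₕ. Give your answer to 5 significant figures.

Var(Ŷ_str) = Σₕ Nₕ²(1 − fₕ)sₕ²/nₕ.
Urban: 5618²·(1 − 1273/5618)·14100000/1273 = 2.7037232 × 10^11.
Suburban: 8407²·(1 − 265/8407)·10900000/265 = 2.8154821 × 10^12.
Rural: 17094²·(1 − 2027/17094)·5500000/2027 = 6.9884269 × 10^11.
Sum = 3.7846971 × 10^12.

3.7847 × 10^12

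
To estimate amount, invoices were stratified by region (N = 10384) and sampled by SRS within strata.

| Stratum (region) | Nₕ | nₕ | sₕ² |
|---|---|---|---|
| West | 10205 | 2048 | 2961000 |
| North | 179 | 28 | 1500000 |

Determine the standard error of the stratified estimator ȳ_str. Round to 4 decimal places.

33.6092

Var(ȳ_str) = Σₕ Wₕ²(1 − fₕ)sₕ²/nₕ with Wₕ = Nₕ/N, N = 10384.
West: Wₕ = 0.98276194; term = 0.98276194²·(1 − 0.20068594)·2961000/2048 = 1116.15.
North: Wₕ = 0.01723806; term = 0.01723806²·(1 − 0.15642458)·1500000/28 = 13.428696.
Sum = 1129.5787.
SE = √(1129.5787) = 33.6092.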